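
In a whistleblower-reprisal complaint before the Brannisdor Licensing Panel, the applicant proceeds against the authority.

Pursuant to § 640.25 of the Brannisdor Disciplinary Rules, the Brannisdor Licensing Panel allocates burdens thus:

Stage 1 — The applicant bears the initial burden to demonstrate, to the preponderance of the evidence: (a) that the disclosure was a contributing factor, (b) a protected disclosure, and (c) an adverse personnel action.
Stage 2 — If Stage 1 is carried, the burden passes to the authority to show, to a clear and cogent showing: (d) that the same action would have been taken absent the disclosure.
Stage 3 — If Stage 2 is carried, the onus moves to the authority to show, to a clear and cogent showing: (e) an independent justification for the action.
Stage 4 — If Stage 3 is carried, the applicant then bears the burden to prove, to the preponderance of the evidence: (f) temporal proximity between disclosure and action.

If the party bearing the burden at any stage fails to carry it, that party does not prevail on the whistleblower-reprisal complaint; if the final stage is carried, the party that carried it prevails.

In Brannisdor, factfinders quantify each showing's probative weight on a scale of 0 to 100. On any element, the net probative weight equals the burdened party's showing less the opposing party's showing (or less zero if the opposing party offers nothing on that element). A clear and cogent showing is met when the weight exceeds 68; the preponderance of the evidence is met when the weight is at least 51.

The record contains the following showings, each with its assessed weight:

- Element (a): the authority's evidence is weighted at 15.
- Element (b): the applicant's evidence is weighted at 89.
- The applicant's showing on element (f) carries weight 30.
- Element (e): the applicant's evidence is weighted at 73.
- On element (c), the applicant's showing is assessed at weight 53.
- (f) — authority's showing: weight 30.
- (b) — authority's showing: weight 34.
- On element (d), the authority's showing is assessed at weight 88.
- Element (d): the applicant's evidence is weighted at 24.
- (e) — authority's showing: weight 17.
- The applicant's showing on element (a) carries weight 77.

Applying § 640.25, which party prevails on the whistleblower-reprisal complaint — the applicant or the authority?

Stage 1 — burden on applicant; standard: the preponderance of the evidence (weight is at least 51).
    (a): 77 − 15 = 62 ≥ 51 [met]
    (b): 89 − 34 = 55 ≥ 51 [met]
    (c): 53 ≥ 51 [met]
  Stage 1 is satisfied; the onus moves to the authority.
Stage 2 — burden on authority; standard: a clear and cogent showing (weight exceeds 68).
    (d): 88 − 24 = 64 ≤ 68 [not met]
  The authority does not carry Stage 2.
The applicant prevails.

applicant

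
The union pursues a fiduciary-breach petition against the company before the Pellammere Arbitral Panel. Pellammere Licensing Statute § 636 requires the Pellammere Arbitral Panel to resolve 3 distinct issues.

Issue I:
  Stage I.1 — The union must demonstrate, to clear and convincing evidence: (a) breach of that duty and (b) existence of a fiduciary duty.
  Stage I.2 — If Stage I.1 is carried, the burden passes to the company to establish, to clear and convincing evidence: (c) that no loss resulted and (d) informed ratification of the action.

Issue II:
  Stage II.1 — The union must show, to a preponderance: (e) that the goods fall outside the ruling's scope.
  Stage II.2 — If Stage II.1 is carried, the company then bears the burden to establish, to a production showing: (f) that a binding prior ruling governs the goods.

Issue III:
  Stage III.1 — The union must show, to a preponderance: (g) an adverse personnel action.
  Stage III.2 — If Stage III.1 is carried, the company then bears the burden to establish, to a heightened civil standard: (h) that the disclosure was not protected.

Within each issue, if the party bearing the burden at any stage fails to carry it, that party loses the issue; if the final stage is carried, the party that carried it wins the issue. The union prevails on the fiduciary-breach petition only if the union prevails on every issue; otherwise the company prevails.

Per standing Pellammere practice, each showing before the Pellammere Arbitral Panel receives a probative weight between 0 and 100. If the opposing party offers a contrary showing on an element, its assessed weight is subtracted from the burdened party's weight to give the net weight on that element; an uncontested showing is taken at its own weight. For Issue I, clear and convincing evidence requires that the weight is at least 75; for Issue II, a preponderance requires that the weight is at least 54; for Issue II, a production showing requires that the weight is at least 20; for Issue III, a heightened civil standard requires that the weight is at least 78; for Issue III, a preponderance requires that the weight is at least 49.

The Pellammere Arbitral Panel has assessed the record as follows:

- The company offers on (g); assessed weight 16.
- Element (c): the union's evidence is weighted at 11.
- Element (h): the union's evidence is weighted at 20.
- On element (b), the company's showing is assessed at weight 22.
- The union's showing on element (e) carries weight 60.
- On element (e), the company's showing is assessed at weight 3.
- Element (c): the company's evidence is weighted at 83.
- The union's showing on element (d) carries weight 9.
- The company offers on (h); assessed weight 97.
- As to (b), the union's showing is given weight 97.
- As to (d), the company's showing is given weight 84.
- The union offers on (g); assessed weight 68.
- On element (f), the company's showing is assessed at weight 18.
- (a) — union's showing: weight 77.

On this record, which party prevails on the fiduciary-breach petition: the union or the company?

union

— Issue I —
At Stage I.1 the union must meet clear and convincing evidence (weight is at least 75): on (a) the weight is 77, which does reach 75, so (a) meets the standard; on (b) the weight is 97 less the opposing 22 gives net 75, ≥ 75, so (b) meets the standard.
  The union carries Stage I.1; the company now bears the burden.
At Stage I.2 the company must meet clear and convincing evidence (weight is at least 75): on (c) the weight is 83 less the opposing 11 gives net 72, which does not reach 75, so (c) does not meet the standard; on (d) the weight is 84 less the opposing 9 gives net 75, ≥ 75, so (d) meets the standard.
  Not every element is met, so the company fails to carry Stage I.2.
The union prevails on this issue.
— Issue II —
Stage II.1 — burden on union; standard: a preponderance (weight is at least 54).
    (e): 60 − 3 = 57 ≥ 54 [met]
  The union carries Stage II.1; the company now bears the burden.
Stage II.2 — burden on company; standard: a production showing (weight is at least 20).
    (f): 18 < 20 [not met]
  Stage II.2 not carried; the company fails its burden.
The union prevails on this issue.
— Issue III —
Stage III.1 (union, a preponderance, weight is at least 49): (g) net 68−16=52 ≥ 49 — meets.
  Stage III.1 carried; the burden shifts to the company.
Stage III.2 (company, a heightened civil standard, weight is at least 78): (h) net 97−20=77 < 78 — fails.
  Not every element is met, so the company fails to carry Stage III.2.
The union prevails on this issue.
Per-issue: Issue I → union; Issue II → union; Issue III → union. The union must prevail on every issue; overall, the union prevails.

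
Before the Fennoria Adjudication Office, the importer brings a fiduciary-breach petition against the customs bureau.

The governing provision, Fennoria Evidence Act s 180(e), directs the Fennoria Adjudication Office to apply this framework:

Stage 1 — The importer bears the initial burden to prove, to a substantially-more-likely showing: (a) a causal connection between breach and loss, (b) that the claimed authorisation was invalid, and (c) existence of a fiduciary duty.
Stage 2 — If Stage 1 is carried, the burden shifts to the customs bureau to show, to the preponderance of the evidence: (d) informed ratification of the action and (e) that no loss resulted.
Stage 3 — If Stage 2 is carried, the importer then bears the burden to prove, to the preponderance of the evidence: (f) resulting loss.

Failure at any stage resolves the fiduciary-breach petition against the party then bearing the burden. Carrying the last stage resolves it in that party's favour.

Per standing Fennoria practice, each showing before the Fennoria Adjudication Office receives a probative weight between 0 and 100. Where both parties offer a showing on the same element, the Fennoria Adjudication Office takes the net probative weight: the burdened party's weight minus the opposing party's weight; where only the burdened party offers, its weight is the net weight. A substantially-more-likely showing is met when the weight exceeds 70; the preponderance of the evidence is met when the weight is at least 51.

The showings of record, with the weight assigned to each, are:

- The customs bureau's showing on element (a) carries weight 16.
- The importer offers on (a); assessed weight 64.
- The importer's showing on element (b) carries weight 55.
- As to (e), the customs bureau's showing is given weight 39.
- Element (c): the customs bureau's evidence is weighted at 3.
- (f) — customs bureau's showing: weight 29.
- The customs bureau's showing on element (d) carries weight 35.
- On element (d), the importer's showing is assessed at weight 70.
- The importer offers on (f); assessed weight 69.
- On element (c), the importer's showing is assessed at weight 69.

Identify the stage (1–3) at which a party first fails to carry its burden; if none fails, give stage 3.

stage 1

Stage 1 (importer, a substantially-more-likely showing, weight exceeds 70): (a) net 64−16=48 ≤ 70 — fails; (b) 55 ≤ 70 — fails; (c) net 69−3=66 ≤ 70 — fails.
  The importer does not carry Stage 1.
The customs bureau prevails.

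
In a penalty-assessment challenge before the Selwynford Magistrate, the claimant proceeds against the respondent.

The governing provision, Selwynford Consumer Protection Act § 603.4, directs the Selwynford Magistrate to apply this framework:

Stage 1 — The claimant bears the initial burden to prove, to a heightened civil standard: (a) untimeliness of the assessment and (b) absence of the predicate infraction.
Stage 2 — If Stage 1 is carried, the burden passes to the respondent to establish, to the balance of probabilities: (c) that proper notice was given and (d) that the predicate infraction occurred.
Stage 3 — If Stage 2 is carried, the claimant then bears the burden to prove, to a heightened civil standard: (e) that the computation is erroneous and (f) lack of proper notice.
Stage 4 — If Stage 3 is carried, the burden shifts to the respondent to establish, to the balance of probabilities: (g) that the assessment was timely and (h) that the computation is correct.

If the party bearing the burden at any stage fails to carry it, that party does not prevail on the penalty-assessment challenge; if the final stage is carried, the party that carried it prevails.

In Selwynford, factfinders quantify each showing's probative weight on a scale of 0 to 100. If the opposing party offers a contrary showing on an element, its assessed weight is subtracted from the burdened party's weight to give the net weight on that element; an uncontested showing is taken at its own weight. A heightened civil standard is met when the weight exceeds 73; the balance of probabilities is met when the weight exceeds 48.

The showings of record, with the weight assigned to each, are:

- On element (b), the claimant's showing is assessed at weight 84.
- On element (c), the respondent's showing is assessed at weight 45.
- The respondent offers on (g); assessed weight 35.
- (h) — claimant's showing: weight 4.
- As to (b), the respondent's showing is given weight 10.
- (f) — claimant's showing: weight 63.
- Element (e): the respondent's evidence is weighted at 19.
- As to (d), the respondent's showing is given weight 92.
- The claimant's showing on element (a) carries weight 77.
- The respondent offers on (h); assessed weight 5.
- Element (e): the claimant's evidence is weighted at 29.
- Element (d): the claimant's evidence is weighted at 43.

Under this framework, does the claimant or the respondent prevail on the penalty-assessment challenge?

claimant

Stage 1 — burden on claimant; standard: a heightened civil standard (weight exceeds 73).
    (a): 77 > 73 [met]
    (b): 84 − 10 = 74 > 73 [met]
  Stage 1 is satisfied; the onus moves to the respondent.
Stage 2 — burden on respondent; standard: the balance of probabilities (weight exceeds 48).
    (c): 45 ≤ 48 [not met]
    (d): 92 − 43 = 49 > 48 [met]
  Stage 2 not carried; the respondent fails its burden.
The analysis ends at Stage 2; the claimant prevails.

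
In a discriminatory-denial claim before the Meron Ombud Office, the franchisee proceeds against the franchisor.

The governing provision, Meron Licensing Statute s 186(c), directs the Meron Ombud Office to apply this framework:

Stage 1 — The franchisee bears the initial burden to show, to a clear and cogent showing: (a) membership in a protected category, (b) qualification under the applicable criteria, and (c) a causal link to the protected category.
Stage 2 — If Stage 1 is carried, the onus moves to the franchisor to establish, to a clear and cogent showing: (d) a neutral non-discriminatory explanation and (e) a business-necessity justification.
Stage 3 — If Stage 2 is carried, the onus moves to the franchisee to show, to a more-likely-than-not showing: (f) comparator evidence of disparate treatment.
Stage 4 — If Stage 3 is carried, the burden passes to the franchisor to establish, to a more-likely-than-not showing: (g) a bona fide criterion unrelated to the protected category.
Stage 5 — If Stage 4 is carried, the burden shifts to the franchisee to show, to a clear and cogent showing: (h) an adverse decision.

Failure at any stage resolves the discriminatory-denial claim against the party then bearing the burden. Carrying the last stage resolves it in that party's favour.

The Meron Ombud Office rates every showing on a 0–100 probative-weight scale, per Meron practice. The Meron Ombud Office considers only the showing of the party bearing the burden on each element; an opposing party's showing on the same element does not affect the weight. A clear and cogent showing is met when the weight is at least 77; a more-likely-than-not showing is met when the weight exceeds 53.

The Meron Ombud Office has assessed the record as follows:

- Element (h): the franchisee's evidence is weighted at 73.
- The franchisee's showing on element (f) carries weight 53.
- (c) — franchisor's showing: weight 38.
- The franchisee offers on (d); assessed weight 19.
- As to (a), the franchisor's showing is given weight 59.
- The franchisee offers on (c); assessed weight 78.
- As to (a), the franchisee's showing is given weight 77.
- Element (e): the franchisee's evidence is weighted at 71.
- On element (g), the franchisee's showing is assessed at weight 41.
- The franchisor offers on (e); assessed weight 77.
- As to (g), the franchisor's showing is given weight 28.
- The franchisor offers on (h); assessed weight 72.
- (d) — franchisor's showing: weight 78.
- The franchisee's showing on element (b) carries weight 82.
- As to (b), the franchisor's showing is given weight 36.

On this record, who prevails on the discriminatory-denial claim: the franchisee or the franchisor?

franchisor

At Stage 1 the franchisee must meet a clear and cogent showing (weight is at least 77): on (a) the weight is 77 (the franchisor's 59 is given no effect), which does reach 77, so (a) meets the standard; on (b) the weight is 82 (the franchisor's 36 is given no effect), which does reach 77, so (b) meets the standard; on (c) the weight is 78 (the franchisor's 38 is given no effect), which does reach 77, so (c) meets the standard.
  All elements met. The burden passes to the franchisor.
At Stage 2 the franchisor must meet a clear and cogent showing (weight is at least 77): on (d) the weight is 78 (the franchisee's 19 is given no effect), which does reach 77, so (d) meets the standard; on (e) the weight is 77 (the franchisee's 71 is given no effect), ≥ 77, so (e) meets the standard.
  All elements met. The burden passes to the franchisee.
At Stage 3 the franchisee must meet a more-likely-than-not showing (weight exceeds 53): on (f) the weight is 53, ≤ 53, so (f) does not meet the standard.
  Stage 3 not carried; the franchisee fails its burden.
The analysis ends at Stage 3; the franchisor prevails.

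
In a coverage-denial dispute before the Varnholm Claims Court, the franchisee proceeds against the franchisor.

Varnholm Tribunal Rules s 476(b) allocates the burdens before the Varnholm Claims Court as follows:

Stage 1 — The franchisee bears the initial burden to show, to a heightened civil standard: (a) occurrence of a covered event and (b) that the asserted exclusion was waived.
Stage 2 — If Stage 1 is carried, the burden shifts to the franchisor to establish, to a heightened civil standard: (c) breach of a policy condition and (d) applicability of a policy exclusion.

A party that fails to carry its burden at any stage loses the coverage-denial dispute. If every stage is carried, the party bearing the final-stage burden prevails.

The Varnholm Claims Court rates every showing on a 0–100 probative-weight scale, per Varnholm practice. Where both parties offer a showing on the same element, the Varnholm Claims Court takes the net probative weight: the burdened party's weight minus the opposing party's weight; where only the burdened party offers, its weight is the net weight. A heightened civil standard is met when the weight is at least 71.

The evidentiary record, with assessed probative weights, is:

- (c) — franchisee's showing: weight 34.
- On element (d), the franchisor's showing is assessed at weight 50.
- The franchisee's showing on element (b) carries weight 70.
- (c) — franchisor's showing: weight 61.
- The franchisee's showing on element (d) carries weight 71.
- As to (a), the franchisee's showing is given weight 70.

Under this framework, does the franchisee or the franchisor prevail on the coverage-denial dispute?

Stage 1 (franchisee, a heightened civil standard, weight is at least 71): (a) 70 < 71 — fails; (b) 70 < 71 — fails.
  The franchisee does not carry Stage 1.
The analysis ends at Stage 1; the franchisor prevails.

franchisor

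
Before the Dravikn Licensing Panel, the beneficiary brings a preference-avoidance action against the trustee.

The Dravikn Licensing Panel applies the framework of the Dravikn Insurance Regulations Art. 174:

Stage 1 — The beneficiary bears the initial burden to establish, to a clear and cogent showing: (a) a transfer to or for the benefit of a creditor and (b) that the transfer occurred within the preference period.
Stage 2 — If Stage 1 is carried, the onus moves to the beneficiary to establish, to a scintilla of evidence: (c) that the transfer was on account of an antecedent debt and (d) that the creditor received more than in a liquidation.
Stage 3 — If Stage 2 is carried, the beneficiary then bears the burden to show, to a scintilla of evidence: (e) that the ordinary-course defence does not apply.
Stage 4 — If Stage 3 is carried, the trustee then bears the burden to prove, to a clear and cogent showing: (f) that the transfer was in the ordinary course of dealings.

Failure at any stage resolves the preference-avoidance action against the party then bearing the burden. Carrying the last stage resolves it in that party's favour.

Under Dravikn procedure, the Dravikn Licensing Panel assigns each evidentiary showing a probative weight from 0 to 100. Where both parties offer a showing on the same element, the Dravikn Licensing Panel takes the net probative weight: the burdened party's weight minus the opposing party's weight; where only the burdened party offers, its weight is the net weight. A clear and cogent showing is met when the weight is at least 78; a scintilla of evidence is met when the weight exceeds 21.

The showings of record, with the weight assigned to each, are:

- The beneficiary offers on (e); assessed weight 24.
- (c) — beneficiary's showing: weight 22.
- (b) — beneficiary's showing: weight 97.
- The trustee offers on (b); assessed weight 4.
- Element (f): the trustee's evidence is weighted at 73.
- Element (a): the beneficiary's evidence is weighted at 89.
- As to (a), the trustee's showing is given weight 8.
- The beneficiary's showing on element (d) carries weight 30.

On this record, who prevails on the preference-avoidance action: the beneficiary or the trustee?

beneficiary

At Stage 1 the beneficiary must meet a clear and cogent showing (weight is at least 78): on (a) the weight is 89 less the opposing 8 gives net 81, which does reach 78, so (a) meets the standard; on (b) the weight is 97 less the opposing 4 gives net 93, which does reach 78, so (b) meets the standard.
  All elements met. The beneficiary retains the burden for Stage 2.
At Stage 2 the beneficiary must meet a scintilla of evidence (weight exceeds 21): on (c) the weight is 22, > 21, so (c) meets the standard; on (d) the weight is 30, > 21, so (d) meets the standard.
  All elements met. The beneficiary retains the burden for Stage 3.
At Stage 3 the beneficiary must meet a scintilla of evidence (weight exceeds 21): on (e) the weight is 24, which does exceed 21, so (e) meets the standard.
  Stage 3 is satisfied; the onus moves to the trustee.
At Stage 4 the trustee must meet a clear and cogent showing (weight is at least 78): on (f) the weight is 73, which does not reach 78, so (f) does not meet the standard.
  The trustee does not carry Stage 4.
The beneficiary prevails.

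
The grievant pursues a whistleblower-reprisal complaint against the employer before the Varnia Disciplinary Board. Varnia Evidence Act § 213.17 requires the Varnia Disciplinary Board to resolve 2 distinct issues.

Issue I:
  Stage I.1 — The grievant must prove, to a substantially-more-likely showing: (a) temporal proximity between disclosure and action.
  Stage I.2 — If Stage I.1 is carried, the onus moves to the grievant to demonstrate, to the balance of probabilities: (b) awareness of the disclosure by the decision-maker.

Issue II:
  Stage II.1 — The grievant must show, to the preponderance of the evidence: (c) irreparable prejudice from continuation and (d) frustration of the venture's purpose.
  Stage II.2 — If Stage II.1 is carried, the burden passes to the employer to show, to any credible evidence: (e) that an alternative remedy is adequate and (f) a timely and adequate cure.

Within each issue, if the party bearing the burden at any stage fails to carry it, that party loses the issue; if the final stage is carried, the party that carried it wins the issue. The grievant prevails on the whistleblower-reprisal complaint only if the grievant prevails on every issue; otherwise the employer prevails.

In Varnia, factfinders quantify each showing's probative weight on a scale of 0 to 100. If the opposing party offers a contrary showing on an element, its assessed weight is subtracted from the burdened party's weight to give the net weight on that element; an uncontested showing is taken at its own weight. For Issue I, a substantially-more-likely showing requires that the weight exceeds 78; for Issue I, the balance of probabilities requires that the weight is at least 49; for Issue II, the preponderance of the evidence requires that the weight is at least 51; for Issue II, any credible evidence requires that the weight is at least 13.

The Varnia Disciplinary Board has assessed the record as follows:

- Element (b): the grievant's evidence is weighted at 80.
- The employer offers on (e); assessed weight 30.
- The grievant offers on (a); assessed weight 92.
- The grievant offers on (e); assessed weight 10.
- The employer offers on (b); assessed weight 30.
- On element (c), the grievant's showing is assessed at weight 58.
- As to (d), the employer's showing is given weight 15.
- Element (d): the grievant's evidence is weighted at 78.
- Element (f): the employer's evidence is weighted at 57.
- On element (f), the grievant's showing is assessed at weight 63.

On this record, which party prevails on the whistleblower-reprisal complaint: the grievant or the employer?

grievant

— Issue I —
Stage I.1 — burden on grievant; standard: a substantially-more-likely showing (weight exceeds 78).
    (a): 92 > 78 [met]
  Stage I.1 carried; the burden remains with the grievant.
Stage I.2 — burden on grievant; standard: the balance of probabilities (weight is at least 49).
    (b): 80 − 30 = 50 ≥ 49 [met]
  All elements met at the final stage.
All stages carried — the grievant prevails on this issue.
— Issue II —
At Stage II.1 the grievant must meet the preponderance of the evidence (weight is at least 51): on (c) the weight is 58, which does reach 51, so (c) meets the standard; on (d) the weight is 78 less the opposing 15 gives net 63, which does reach 51, so (d) meets the standard.
  The grievant carries Stage II.1; the employer now bears the burden.
At Stage II.2 the employer must meet any credible evidence (weight is at least 13): on (e) the weight is 30 less the opposing 10 gives net 20, ≥ 13, so (e) meets the standard; on (f) the weight is 57 less the opposing 63 gives net -6, which does not reach 13, so (f) does not meet the standard.
  The employer does not carry Stage II.2.
The grievant prevails on this issue.
Per-issue: Issue I → grievant; Issue II → grievant. The grievant must prevail on every issue; overall, the grievant prevails.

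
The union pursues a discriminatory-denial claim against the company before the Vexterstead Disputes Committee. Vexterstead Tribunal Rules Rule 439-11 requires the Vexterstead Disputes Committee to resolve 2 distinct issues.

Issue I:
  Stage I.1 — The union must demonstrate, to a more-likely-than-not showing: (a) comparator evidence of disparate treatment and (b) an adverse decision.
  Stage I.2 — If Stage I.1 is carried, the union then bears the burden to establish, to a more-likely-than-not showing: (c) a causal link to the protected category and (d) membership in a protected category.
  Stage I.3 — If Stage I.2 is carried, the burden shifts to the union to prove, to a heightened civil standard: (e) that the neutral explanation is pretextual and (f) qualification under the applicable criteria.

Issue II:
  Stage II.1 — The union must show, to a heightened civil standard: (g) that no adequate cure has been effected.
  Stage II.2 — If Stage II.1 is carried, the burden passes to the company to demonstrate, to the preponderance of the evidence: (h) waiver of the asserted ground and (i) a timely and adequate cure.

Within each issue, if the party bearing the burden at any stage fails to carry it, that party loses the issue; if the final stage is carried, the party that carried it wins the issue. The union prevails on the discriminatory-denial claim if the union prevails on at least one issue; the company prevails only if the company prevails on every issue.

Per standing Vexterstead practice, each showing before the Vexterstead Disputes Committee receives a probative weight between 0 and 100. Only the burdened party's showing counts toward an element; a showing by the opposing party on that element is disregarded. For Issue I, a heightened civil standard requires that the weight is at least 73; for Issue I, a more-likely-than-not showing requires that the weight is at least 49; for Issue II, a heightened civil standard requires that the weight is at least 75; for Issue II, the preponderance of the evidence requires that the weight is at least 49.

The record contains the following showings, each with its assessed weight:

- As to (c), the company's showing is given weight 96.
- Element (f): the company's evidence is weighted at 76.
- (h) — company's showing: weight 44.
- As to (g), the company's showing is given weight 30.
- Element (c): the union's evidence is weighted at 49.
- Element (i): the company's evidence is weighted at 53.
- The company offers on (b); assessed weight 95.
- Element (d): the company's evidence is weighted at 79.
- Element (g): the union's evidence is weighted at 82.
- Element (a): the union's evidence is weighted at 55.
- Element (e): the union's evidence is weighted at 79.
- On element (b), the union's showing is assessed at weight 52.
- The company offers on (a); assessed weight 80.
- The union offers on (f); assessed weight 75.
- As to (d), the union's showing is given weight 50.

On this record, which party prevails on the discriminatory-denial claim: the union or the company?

union

— Issue I —
At Stage I.1 the union must meet a more-likely-than-not showing (weight is at least 49): on (a) the weight is 55 (the company's 80 is given no effect), which does reach 49, so (a) meets the standard; on (b) the weight is 52 (the company's 95 is given no effect), ≥ 49, so (b) meets the standard.
  Stage I.1 is satisfied; the union continues to bear the burden.
At Stage I.2 the union must meet a more-likely-than-not showing (weight is at least 49): on (c) the weight is 49 (the company's 96 is given no effect), ≥ 49, so (c) meets the standard; on (d) the weight is 50 (the company's 79 is given no effect), which does reach 49, so (d) meets the standard.
  Stage I.2 is satisfied; the union continues to bear the burden.
At Stage I.3 the union must meet a heightened civil standard (weight is at least 73): on (e) the weight is 79, which does reach 73, so (e) meets the standard; on (f) the weight is 75 (the company's 76 is given no effect), which does reach 73, so (f) meets the standard.
  All elements met at the final stage.
Every stage carried; the union prevails on this issue.
— Issue II —
Stage II.1 — burden on union; standard: a heightened civil standard (weight is at least 75).
    (g): 82 (company's 30 disregarded) ≥ 75 [met]
  All elements met. The burden passes to the company.
Stage II.2 — burden on company; standard: the preponderance of the evidence (weight is at least 49).
    (h): 44 < 49 [not met]
    (i): 53 ≥ 49 [met]
  Not every element is met, so the company fails to carry Stage II.2.
So the union prevails on this issue.
Per-issue: Issue I → union; Issue II → union. The union must prevail on at least one issue; overall, the union prevails.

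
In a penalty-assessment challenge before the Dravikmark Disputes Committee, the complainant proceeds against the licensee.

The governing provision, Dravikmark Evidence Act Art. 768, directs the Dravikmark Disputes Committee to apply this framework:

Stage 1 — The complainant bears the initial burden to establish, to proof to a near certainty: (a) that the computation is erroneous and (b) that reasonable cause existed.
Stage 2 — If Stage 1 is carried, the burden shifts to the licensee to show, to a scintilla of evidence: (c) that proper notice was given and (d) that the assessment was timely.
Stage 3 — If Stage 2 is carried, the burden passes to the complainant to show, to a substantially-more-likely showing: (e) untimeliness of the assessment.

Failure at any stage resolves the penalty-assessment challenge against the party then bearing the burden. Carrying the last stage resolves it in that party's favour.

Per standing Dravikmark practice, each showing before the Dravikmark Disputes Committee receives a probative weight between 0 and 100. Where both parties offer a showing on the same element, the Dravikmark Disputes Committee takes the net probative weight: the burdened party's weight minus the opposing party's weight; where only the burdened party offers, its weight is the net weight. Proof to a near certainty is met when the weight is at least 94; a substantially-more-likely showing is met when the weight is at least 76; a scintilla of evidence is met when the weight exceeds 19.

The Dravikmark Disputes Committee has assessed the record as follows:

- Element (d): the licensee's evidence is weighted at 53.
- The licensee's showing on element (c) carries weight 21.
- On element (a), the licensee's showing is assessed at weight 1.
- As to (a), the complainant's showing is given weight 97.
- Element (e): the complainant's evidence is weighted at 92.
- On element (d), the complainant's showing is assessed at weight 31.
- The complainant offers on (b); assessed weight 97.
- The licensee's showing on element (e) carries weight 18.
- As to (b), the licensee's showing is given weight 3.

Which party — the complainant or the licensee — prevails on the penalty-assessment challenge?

At Stage 1 the complainant must meet proof to a near certainty (weight is at least 94): on (a) the weight is 97 less the opposing 1 gives net 96, ≥ 94, so (a) meets the standard; on (b) the weight is 97 less the opposing 3 gives net 94, ≥ 94, so (b) meets the standard.
  The complainant carries Stage 1; the licensee now bears the burden.
At Stage 2 the licensee must meet a scintilla of evidence (weight exceeds 19): on (c) the weight is 21, which does exceed 19, so (c) meets the standard; on (d) the weight is 53 less the opposing 31 gives net 22, which does exceed 19, so (d) meets the standard.
  All elements met. The burden passes to the complainant.
At Stage 3 the complainant must meet a substantially-more-likely showing (weight is at least 76): on (e) the weight is 92 less the opposing 18 gives net 74, which does not reach 76, so (e) does not meet the standard.
  Stage 3 not carried; the complainant fails its burden.
So the licensee prevails.

licensee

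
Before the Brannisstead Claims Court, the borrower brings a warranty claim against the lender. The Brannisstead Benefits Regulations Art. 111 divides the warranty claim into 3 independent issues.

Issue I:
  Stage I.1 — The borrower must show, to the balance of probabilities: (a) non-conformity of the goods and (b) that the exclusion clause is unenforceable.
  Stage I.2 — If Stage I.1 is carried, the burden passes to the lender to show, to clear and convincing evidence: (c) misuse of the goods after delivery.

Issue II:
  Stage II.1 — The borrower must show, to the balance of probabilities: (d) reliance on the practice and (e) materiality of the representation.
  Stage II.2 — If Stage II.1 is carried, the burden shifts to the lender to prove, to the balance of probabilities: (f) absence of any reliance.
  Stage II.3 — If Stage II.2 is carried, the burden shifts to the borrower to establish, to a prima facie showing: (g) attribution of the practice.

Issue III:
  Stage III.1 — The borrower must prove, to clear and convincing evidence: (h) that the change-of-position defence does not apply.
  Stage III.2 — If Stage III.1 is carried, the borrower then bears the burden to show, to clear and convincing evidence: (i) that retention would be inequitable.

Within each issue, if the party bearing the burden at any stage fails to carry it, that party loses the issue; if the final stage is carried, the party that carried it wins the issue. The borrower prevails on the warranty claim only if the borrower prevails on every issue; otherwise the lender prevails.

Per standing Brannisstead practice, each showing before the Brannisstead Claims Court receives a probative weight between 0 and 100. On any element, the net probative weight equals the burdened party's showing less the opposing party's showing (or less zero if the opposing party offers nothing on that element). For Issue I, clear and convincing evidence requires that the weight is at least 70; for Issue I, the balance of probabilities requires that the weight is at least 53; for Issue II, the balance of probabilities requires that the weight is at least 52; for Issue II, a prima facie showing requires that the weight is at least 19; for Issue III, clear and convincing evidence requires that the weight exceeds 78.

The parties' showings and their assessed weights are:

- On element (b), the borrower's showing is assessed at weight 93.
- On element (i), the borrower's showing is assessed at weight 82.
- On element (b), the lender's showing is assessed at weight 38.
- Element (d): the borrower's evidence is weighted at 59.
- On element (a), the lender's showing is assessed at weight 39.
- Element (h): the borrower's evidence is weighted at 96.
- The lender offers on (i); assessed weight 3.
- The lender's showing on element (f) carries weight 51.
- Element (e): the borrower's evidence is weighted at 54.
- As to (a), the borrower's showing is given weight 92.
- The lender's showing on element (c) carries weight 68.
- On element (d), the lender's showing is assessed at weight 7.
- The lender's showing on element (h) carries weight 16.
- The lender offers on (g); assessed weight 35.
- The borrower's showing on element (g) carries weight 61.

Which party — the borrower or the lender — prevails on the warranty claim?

borrower

— Issue I —
At Stage I.1 the borrower must meet the balance of probabilities (weight is at least 53): on (a) the weight is 92 less the opposing 39 gives net 53, which does reach 53, so (a) meets the standard; on (b) the weight is 93 less the opposing 38 gives net 55, which does reach 53, so (b) meets the standard.
  Stage I.1 carried; the burden shifts to the lender.
At Stage I.2 the lender must meet clear and convincing evidence (weight is at least 70): on (c) the weight is 68, < 70, so (c) does not meet the standard.
  Stage I.2 not carried; the lender fails its burden.
The borrower prevails on this issue.
— Issue II —
At Stage II.1 the borrower must meet the balance of probabilities (weight is at least 52): on (d) the weight is 59 less the opposing 7 gives net 52, ≥ 52, so (d) meets the standard; on (e) the weight is 54, ≥ 52, so (e) meets the standard.
  All elements met. The burden passes to the lender.
At Stage II.2 the lender must meet the balance of probabilities (weight is at least 52): on (f) the weight is 51, which does not reach 52, so (f) does not meet the standard.
  Stage II.2 not carried; the lender fails its burden.
The borrower prevails on this issue.
— Issue III —
Stage III.1 — burden on borrower; standard: clear and convincing evidence (weight exceeds 78).
    (h): 96 − 16 = 80 > 78 [met]
  All elements met. The borrower retains the burden for Stage III.2.
Stage III.2 — burden on borrower; standard: clear and convincing evidence (weight exceeds 78).
    (i): 82 − 3 = 79 > 78 [met]
  The borrower carries the last stage.
All stages carried — the borrower prevails on this issue.
Per-issue: Issue I → borrower; Issue II → borrower; Issue III → borrower. The borrower must prevail on every issue; overall, the borrower prevails.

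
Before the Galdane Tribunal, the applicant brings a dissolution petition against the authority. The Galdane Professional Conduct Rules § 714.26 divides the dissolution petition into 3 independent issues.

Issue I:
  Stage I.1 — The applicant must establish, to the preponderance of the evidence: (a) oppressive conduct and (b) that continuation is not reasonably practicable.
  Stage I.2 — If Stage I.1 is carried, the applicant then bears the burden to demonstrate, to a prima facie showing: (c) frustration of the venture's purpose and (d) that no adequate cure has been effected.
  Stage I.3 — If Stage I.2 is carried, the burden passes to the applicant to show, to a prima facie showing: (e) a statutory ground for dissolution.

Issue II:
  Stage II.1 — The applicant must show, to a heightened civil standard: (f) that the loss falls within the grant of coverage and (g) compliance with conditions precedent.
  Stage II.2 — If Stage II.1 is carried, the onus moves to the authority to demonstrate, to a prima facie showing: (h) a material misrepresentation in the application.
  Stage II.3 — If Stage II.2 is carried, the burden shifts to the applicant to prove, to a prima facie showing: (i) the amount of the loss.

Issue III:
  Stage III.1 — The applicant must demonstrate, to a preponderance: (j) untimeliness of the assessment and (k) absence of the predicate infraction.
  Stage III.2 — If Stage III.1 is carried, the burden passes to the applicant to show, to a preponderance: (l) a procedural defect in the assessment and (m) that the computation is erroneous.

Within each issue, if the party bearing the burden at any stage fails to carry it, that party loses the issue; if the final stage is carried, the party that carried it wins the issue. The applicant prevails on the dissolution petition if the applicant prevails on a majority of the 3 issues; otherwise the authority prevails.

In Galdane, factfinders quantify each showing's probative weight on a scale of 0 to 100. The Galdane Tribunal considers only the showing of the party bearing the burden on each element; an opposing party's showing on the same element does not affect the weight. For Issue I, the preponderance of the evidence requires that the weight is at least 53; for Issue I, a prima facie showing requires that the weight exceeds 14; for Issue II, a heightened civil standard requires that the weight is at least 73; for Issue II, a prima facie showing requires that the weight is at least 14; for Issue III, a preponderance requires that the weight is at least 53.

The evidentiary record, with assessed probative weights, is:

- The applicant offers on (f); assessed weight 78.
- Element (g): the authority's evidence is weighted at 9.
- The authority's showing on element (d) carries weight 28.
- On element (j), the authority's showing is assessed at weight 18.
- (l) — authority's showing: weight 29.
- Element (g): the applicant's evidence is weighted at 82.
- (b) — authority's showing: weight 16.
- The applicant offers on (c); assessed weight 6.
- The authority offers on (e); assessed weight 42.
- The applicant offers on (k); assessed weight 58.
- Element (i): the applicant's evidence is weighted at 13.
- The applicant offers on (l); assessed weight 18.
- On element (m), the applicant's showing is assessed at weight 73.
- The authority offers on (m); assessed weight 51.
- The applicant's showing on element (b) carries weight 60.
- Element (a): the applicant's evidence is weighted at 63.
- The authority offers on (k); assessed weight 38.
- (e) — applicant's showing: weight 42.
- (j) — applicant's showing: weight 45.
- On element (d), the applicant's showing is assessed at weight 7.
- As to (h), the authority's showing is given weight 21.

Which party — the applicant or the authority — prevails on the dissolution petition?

— Issue I —
Stage I.1 (applicant, the preponderance of the evidence, weight is at least 53): (a) 63 ≥ 53 — meets; (b) 60 (authority's 16 disregarded) ≥ 53 — meets.
  All elements met. The applicant retains the burden for Stage I.2.
Stage I.2 (applicant, a prima facie showing, weight exceeds 14): (c) 6 ≤ 14 — fails; (d) 7 (authority's 28 disregarded) ≤ 14 — fails.
  The applicant does not carry Stage I.2.
So the authority prevails on this issue.
— Issue II —
Stage II.1 (applicant, a heightened civil standard, weight is at least 73): (f) 78 ≥ 73 — meets; (g) 82 (authority's 9 disregarded) ≥ 73 — meets.
  Stage II.1 carried; the burden shifts to the authority.
Stage II.2 (authority, a prima facie showing, weight is at least 14): (h) 21 ≥ 14 — meets.
  All elements met. The burden passes to the applicant.
Stage II.3 (applicant, a prima facie showing, weight is at least 14): (i) 13 < 14 — fails.
  Not every element is met, so the applicant fails to carry Stage II.3.
So the authority prevails on this issue.
— Issue III —
At Stage III.1 the applicant must meet a preponderance (weight is at least 53): on (j) the weight is 45 (the authority's 18 is given no effect), < 53, so (j) does not meet the standard; on (k) the weight is 58 (the authority's 38 is given no effect), which does reach 53, so (k) meets the standard.
  Not every element is met, so the applicant fails to carry Stage III.1.
The authority prevails on this issue.
Per-issue: Issue I → authority; Issue II → authority; Issue III → authority. The applicant must prevail on a majority of issues; overall, the authority prevails.

authority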